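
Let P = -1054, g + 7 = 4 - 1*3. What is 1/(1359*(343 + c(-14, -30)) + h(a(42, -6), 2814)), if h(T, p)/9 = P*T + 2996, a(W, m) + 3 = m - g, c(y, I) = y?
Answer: 1/502533 ≈ 1.9899e-6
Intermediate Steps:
g = -6 (g = -7 + (4 - 1*3) = -7 + (4 - 3) = -7 + 1 = -6)
a(W, m) = 3 + m (a(W, m) = -3 + (m - 1*(-6)) = -3 + (m + 6) = -3 + (6 + m) = 3 + m)
h(T, p) = 26964 - 9486*T (h(T, p) = 9*(-1054*T + 2996) = 9*(2996 - 1054*T) = 26964 - 9486*T)
1/(1359*(343 + c(-14, -30)) + h(a(42, -6), 2814)) = 1/(1359*(343 - 14) + (26964 - 9486*(3 - 6))) = 1/(1359*329 + (26964 - 9486*(-3))) = 1/(447111 + (26964 + 28458)) = 1/(447111 + 55422) = 1/502533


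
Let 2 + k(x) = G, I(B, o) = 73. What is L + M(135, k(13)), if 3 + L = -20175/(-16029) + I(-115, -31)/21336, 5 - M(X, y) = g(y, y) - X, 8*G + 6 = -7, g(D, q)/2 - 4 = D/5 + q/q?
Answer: 8214971997/63332360 ≈ 129.71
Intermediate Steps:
g(D, q) = 10 + 2*D/5 (g(D, q) = 8 + 2*(D/5 + q/q) = 8 + 2*(D*(1/5) + 1) = 8 + 2*(D/5 + 1) = 8 + 2*(1 + D/5) = 8 + (2 + 2*D/5) = 10 + 2*D/5)
G = -13/8 (G = -3/4 + (1/8)*(-7) = -3/4 - 7/8 = -13/8 ≈ -1.6250)
k(x) = -29/8 (k(x) = -2 - 13/8 = -29/8)
M(X, y) = -5 + X - 2*y/5 (M(X, y) = 5 - ((10 + 2*y/5) - X) = 5 - (10 - X + 2*y/5) = 5 + (-10 + X - 2*y/5) = -5 + X - 2*y/5)
L = -22013345/12666472 (L = -3 + (-20175/(-16029) + 73/21336) = -3 + (-20175*(-1/16029) + 73*(1/21336)) = -3 + (6725/5343 + 73/21336) = -3 + 15986071/12666472 = -22013345/12666472 ≈ -1.7379)
L + M(135, k(13)) = -22013345/12666472 + (-5 + 135 - 2/5*(-29/8)) = -22013345/12666472 + (-5 + 135 + 29/20) = -22013345/12666472 + 2629/20 = 8214971997/63332360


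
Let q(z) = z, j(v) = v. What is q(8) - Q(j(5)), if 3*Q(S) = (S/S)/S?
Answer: 119/15 ≈ 7.9333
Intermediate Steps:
Q(S) = 1/(3*S) (Q(S) = ((S/S)/S)/3 = (1/S)/3 = 1/(3*S))
q(8) - Q(j(5)) = 8 - 1/(3*5) = 8 - 1*1/15 = 8 - 1/15 = 119/15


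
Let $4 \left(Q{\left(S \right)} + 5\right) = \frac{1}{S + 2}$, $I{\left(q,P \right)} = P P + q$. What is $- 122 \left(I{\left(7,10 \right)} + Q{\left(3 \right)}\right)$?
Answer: $- \frac{124501}{10} \approx -12450.0$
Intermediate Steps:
$I{\left(q,P \right)} = q + P^{2}$ ($I{\left(q,P \right)} = P^{2} + q = q + P^{2}$)
$Q{\left(S \right)} = -5 + \frac{1}{4 \left(2 + S\right)}$ ($Q{\left(S \right)} = -5 + \frac{1}{4 \left(S + 2\right)} = -5 + \frac{1}{4 \left(2 + S\right)}$)
$- 122 \left(I{\left(7,10 \right)} + Q{\left(3 \right)}\right) = - 122 \left(\left(7 + 10^{2}\right) + \frac{-39 - 60}{4 \left(2 + 3\right)}\right) = - 122 \left(\left(7 + 100\right) + \frac{-39 - 60}{4 \cdot 5}\right) = - 122 \left(107 + \frac{1}{4} \cdot \frac{1}{5} \left(-99\right)\right) = - 122 \left(107 - \frac{99}{20}\right) = \left(-122\right) \frac{2041}{20} = - \frac{124501}{10}$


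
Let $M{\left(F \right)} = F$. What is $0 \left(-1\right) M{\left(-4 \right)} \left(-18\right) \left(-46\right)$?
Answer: $0$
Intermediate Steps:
$0 \left(-1\right) M{\left(-4 \right)} \left(-18\right) \left(-46\right) = 0 \left(-1\right) \left(-4\right) \left(-18\right) \left(-46\right) = 0 \left(-4\right) \left(-18\right) \left(-46\right) = 0 \left(-18\right) \left(-46\right) = 0 \left(-46\right) = 0$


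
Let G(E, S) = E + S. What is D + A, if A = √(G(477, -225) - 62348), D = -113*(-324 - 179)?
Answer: 56839 + 4*I*√3881 ≈ 56839.0 + 249.19*I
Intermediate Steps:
D = 56839 (D = -113*(-503) = 56839)
A = 4*I*√3881 (A = √((477 - 225) - 62348) = √(252 - 62348) = √(-62096) = 4*I*√3881 ≈ 249.19*I)
D + A = 56839 + 4*I*√3881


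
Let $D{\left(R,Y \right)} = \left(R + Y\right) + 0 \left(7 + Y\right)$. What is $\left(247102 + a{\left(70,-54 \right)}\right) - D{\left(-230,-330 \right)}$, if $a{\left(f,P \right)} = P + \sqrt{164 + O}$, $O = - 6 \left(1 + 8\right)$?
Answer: $247608 + \sqrt{110} \approx 2.4762 \cdot 10^{5}$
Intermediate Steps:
$O = -54$ ($O = \left(-6\right) 9 = -54$)
$a{\left(f,P \right)} = P + \sqrt{110}$ ($a{\left(f,P \right)} = P + \sqrt{164 - 54} = P + \sqrt{110}$)
$D{\left(R,Y \right)} = R + Y$ ($D{\left(R,Y \right)} = \left(R + Y\right) + 0 = R + Y$)
$\left(247102 + a{\left(70,-54 \right)}\right) - D{\left(-230,-330 \right)} = \left(247102 - \left(54 - \sqrt{110}\right)\right) - \left(-230 - 330\right) = \left(247048 + \sqrt{110}\right) - -560 = \left(247048 + \sqrt{110}\right) + 560 = 247608 + \sqrt{110}$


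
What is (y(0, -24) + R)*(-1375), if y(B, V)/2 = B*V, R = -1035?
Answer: 1423125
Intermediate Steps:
y(B, V) = 2*B*V (y(B, V) = 2*(B*V) = 2*B*V)
(y(0, -24) + R)*(-1375) = (2*0*(-24) - 1035)*(-1375) = (0 - 1035)*(-1375) = -1035*(-1375) = 1423125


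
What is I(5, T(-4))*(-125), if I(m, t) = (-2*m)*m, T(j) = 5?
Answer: 6250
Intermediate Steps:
I(m, t) = -2*m²
I(5, T(-4))*(-125) = -2*5²*(-125) = -2*25*(-125) = -50*(-125) = 6250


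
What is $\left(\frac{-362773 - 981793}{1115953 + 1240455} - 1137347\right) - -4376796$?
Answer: $\frac{3816731097313}{1178204} \approx 3.2394 \cdot 10^{6}$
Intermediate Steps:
$\left(\frac{-362773 - 981793}{1115953 + 1240455} - 1137347\right) - -4376796 = \left(- \frac{1344566}{2356408} - 1137347\right) + 4376796 = \left(\left(-1344566\right) \frac{1}{2356408} - 1137347\right) + 4376796 = \left(- \frac{672283}{1178204} - 1137347\right) + 4376796 = - \frac{1340027457071}{1178204} + 4376796 = \frac{3816731097313}{1178204}$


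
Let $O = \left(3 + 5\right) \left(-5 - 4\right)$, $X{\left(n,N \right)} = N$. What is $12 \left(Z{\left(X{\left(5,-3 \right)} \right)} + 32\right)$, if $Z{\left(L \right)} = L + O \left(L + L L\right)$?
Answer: $-4836$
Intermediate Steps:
$O = -72$ ($O = 8 \left(-9\right) = -72$)
$Z{\left(L \right)} = - 72 L^{2} - 71 L$ ($Z{\left(L \right)} = L - 72 \left(L + L L\right) = L - 72 \left(L + L^{2}\right) = L - \left(72 L + 72 L^{2}\right) = - 72 L^{2} - 71 L$)
$12 \left(Z{\left(X{\left(5,-3 \right)} \right)} + 32\right) = 12 \left(- 3 \left(-71 - -216\right) + 32\right) = 12 \left(- 3 \left(-71 + 216\right) + 32\right) = 12 \left(\left(-3\right) 145 + 32\right) = 12 \left(-435 + 32\right) = 12 \left(-403\right) = -4836$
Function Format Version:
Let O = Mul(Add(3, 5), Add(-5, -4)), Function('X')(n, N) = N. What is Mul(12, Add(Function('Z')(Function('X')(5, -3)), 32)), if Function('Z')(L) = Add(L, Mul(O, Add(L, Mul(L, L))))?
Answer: -4836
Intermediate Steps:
O = -72 (O = Mul(8, -9) = -72)
Function('Z')(L) = Add(Mul(-72, Pow(L, 2)), Mul(-71, L)) (Function('Z')(L) = Add(L, Mul(-72, Add(L, Mul(L, L)))) = Add(L, Mul(-72, Add(L, Pow(L, 2)))) = Add(L, Add(Mul(-72, L), Mul(-72, Pow(L, 2)))) = Add(Mul(-72, Pow(L, 2)), Mul(-71, L)))
Mul(12, Add(Function('Z')(Function('X')(5, -3)), 32)) = Mul(12, Add(Mul(-3, Add(-71, Mul(-72, -3))), 32)) = Mul(12, Add(Mul(-3, Add(-71, 216)), 32)) = Mul(12, Add(Mul(-3, 145), 32)) = Mul(12, Add(-435, 32)) = Mul(12, -403) = -4836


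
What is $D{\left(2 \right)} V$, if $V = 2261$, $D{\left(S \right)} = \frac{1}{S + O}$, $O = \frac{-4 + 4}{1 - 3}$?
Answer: $\frac{2261}{2} \approx 1130.5$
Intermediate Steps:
$O = 0$ ($O = \frac{0}{-2} = 0 \left(- \frac{1}{2}\right) = 0$)
$D{\left(S \right)} = \frac{1}{S}$ ($D{\left(S \right)} = \frac{1}{S + 0} = \frac{1}{S}$)
$D{\left(2 \right)} V = \frac{1}{2} \cdot 2261 = \frac{2261}{2}$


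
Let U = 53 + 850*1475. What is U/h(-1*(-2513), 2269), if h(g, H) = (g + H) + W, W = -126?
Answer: 1253803/4656 ≈ 269.29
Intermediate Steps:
h(g, H) = -126 + H + g (h(g, H) = (g + H) - 126 = (H + g) - 126 = -126 + H + g)
U = 1253803 (U = 53 + 1253750 = 1253803)
U/h(-1*(-2513), 2269) = 1253803/(-126 + 2269 - 1*(-2513)) = 1253803/(-126 + 2269 + 2513) = 1253803/4656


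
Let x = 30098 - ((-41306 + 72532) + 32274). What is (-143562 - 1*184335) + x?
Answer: -361299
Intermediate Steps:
x = -33402 (x = 30098 - (31226 + 32274) = 30098 - 1*63500 = 30098 - 63500 = -33402)
(-143562 - 1*184335) + x = (-143562 - 1*184335) - 33402 = (-143562 - 184335) - 33402 = -327897 - 33402 = -361299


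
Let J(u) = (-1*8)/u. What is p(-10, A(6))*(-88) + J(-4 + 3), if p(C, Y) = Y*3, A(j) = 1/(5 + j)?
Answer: -16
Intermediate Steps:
p(C, Y) = 3*Y
J(u) = -8/u
p(-10, A(6))*(-88) + J(-4 + 3) = (3/(5 + 6))*(-88) - 8/(-4 + 3) = (3/11)*(-88) - 8/(-1) = (3*(1/11))*(-88) - 8*(-1) = (3/11)*(-88) + 8 = -24 + 8 = -16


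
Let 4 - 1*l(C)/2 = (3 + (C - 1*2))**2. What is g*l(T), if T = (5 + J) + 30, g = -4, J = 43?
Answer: 49896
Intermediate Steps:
T = 78 (T = (5 + 43) + 30 = 48 + 30 = 78)
l(C) = 8 - 2*(1 + C)**2 (l(C) = 8 - 2*(3 + (C - 1*2))**2 = 8 - 2*(3 + (C - 2))**2 = 8 - 2*(3 + (-2 + C))**2 = 8 - 2*(1 + C)**2)
g*l(T) = -4*(8 - 2*(1 + 78)**2) = -4*(8 - 2*79**2) = -4*(8 - 2*6241) = -4*(8 - 12482) = -4*(-12474) = 49896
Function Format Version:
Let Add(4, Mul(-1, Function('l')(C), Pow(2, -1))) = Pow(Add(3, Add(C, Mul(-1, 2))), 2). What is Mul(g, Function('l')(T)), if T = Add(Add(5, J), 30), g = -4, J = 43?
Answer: 49896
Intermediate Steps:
T = 78 (T = Add(Add(5, 43), 30) = Add(48, 30) = 78)
Function('l')(C) = Add(8, Mul(-2, Pow(Add(1, C), 2))) (Function('l')(C) = Add(8, Mul(-2, Pow(Add(3, Add(C, Mul(-1, 2))), 2))) = Add(8, Mul(-2, Pow(Add(3, Add(C, -2)), 2))) = Add(8, Mul(-2, Pow(Add(3, Add(-2, C)), 2))) = Add(8, Mul(-2, Pow(Add(1, C), 2))))
Mul(g, Function('l')(T)) = Mul(-4, Add(8, Mul(-2, Pow(Add(1, 78), 2)))) = Mul(-4, Add(8, Mul(-2, Pow(79, 2)))) = Mul(-4, Add(8, Mul(-2, 6241))) = Mul(-4, Add(8, -12482)) = Mul(-4, -12474) = 49896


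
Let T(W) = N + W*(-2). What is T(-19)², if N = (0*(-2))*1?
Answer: 1444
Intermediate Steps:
N = 0 (N = 0*1 = 0)
T(W) = -2*W (T(W) = 0 + W*(-2) = 0 - 2*W = -2*W)
T(-19)² = (-2*(-19))² = 38² = 1444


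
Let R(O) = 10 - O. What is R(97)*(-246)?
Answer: 21402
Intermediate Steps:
R(97)*(-246) = (10 - 1*97)*(-246) = (10 - 97)*(-246) = -87*(-246) = 21402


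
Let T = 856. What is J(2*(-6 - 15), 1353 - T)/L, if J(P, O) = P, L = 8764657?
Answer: -42/8764657 ≈ -4.7920e-6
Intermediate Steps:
J(2*(-6 - 15), 1353 - T)/L = (2*(-6 - 15))/8764657 = (2*(-21))*(1/8764657) = -42*1/8764657 = -42/8764657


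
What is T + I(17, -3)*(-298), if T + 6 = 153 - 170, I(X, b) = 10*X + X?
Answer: -55749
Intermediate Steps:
I(X, b) = 11*X
T = -23 (T = -6 + (153 - 170) = -6 - 17 = -23)
T + I(17, -3)*(-298) = -23 + (11*17)*(-298) = -23 + 187*(-298) = -23 - 55726 = -55749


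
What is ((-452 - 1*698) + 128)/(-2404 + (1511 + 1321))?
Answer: -511/214 ≈ -2.3879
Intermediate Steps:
((-452 - 1*698) + 128)/(-2404 + (1511 + 1321)) = ((-452 - 698) + 128)/(-2404 + 2832) = (-1150 + 128)/428 = -1022*1/428 = -511/214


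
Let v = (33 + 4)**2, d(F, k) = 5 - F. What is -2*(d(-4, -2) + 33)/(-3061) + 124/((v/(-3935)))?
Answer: -1493469344/4190509 ≈ -356.39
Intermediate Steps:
v = 1369 (v = 37**2 = 1369)
-2*(d(-4, -2) + 33)/(-3061) + 124/((v/(-3935))) = -2*((5 - 1*(-4)) + 33)/(-3061) + 124/((1369/(-3935))) = -2*((5 + 4) + 33)*(-1/3061) + 124/((1369*(-1/3935))) = -2*(9 + 33)*(-1/3061) + 124/(-1369/3935) = -2*42*(-1/3061) + 124*(-3935/1369) = -84*(-1/3061) - 487940/1369 = 84/3061 - 487940/1369 = -1493469344/4190509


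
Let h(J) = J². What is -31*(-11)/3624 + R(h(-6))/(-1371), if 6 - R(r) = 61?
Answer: 222277/1656168 ≈ 0.13421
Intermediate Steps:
R(r) = -55 (R(r) = 6 - 1*61 = 6 - 61 = -55)
-31*(-11)/3624 + R(h(-6))/(-1371) = -31*(-11)/3624 - 55/(-1371) = 341*(1/3624) - 55*(-1/1371) = 341/3624 + 55/1371 = 222277/1656168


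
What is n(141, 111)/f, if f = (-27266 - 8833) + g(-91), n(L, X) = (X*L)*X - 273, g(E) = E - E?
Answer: -578996/12033 ≈ -48.117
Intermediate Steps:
g(E) = 0
n(L, X) = -273 + L*X² (n(L, X) = (L*X)*X - 273 = L*X² - 273 = -273 + L*X²)
f = -36099 (f = (-27266 - 8833) + 0 = -36099 + 0 = -36099)
n(141, 111)/f = (-273 + 141*111²)/(-36099) = (-273 + 141*12321)*(-1/36099) = (-273 + 1737261)*(-1/36099) = 1736988*(-1/36099) = -578996/12033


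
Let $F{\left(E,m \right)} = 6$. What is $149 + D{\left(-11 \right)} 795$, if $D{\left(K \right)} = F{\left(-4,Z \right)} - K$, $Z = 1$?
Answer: $13664$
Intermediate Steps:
$D{\left(K \right)} = 6 - K$
$149 + D{\left(-11 \right)} 795 = 149 + \left(6 - -11\right) 795 = 149 + \left(6 + 11\right) 795 = 149 + 17 \cdot 795 = 149 + 13515 = 13664$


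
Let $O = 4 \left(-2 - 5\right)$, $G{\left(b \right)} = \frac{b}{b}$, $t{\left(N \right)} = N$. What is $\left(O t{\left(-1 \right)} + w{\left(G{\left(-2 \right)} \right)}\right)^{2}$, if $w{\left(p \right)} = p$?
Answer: $841$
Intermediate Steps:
$G{\left(b \right)} = 1$
$O = -28$ ($O = 4 \left(-7\right) = -28$)
$\left(O t{\left(-1 \right)} + w{\left(G{\left(-2 \right)} \right)}\right)^{2} = \left(\left(-28\right) \left(-1\right) + 1\right)^{2} = \left(28 + 1\right)^{2} = 29^{2} = 841$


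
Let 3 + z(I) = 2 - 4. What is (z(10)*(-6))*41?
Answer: 1230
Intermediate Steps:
z(I) = -5 (z(I) = -3 + (2 - 4) = -3 - 2 = -5)
(z(10)*(-6))*41 = -5*(-6)*41 = 30*41 = 1230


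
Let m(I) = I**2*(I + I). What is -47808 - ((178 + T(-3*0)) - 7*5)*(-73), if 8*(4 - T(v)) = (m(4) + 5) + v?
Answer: -306325/8 ≈ -38291.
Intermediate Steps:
m(I) = 2*I**3 (m(I) = I**2*(2*I) = 2*I**3)
T(v) = -101/8 - v/8 (T(v) = 4 - ((2*4**3 + 5) + v)/8 = 4 - ((2*64 + 5) + v)/8 = 4 - ((128 + 5) + v)/8 = 4 - (133 + v)/8 = 4 + (-133/8 - v/8) = -101/8 - v/8)
-47808 - ((178 + T(-3*0)) - 7*5)*(-73) = -47808 - ((178 + (-101/8 - (-3)*0/8)) - 7*5)*(-73) = -47808 - ((178 + (-101/8 - 1/8*0)) - 35)*(-73) = -47808 - ((178 + (-101/8 + 0)) - 35)*(-73) = -47808 - ((178 - 101/8) - 35)*(-73) = -47808 - (1323/8 - 35)*(-73) = -47808 - 1043*(-73)/8 = -47808 - 1*(-76139/8) = -47808 + 76139/8 = -306325/8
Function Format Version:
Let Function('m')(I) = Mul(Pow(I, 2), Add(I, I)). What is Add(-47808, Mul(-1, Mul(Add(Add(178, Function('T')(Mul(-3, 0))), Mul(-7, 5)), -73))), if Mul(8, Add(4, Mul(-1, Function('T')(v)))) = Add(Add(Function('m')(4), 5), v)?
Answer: Rational(-306325, 8) ≈ -38291.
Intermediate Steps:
Function('m')(I) = Mul(2, Pow(I, 3)) (Function('m')(I) = Mul(Pow(I, 2), Mul(2, I)) = Mul(2, Pow(I, 3)))
Function('T')(v) = Add(Rational(-101, 8), Mul(Rational(-1, 8), v)) (Function('T')(v) = Add(4, Mul(Rational(-1, 8), Add(Add(Mul(2, Pow(4, 3)), 5), v))) = Add(4, Mul(Rational(-1, 8), Add(Add(Mul(2, 64), 5), v))) = Add(4, Mul(Rational(-1, 8), Add(Add(128, 5), v))) = Add(4, Mul(Rational(-1, 8), Add(133, v))) = Add(4, Add(Rational(-133, 8), Mul(Rational(-1, 8), v))) = Add(Rational(-101, 8), Mul(Rational(-1, 8), v)))
Add(-47808, Mul(-1, Mul(Add(Add(178, Function('T')(Mul(-3, 0))), Mul(-7, 5)), -73))) = Add(-47808, Mul(-1, Mul(Add(Add(178, Add(Rational(-101, 8), Mul(Rational(-1, 8), Mul(-3, 0)))), Mul(-7, 5)), -73))) = Add(-47808, Mul(-1, Mul(Add(Add(178, Add(Rational(-101, 8), Mul(Rational(-1, 8), 0))), -35), -73))) = Add(-47808, Mul(-1, Mul(Add(Add(178, Add(Rational(-101, 8), 0)), -35), -73))) = Add(-47808, Mul(-1, Mul(Add(Add(178, Rational(-101, 8)), -35), -73))) = Add(-47808, Mul(-1, Mul(Add(Rational(1323, 8), -35), -73))) = Add(-47808, Mul(-1, Mul(Rational(1043, 8), -73))) = Add(-47808, Mul(-1, Rational(-76139, 8))) = Add(-47808, Rational(76139, 8)) = Rational(-306325, 8)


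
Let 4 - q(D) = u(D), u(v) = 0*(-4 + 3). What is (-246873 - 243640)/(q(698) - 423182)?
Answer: 490513/423178 ≈ 1.1591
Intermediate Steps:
u(v) = 0 (u(v) = 0*(-1) = 0)
q(D) = 4 (q(D) = 4 - 1*0 = 4 + 0 = 4)
(-246873 - 243640)/(q(698) - 423182) = (-246873 - 243640)/(4 - 423182) = -490513/(-423178) = -490513*(-1/423178) = 490513/423178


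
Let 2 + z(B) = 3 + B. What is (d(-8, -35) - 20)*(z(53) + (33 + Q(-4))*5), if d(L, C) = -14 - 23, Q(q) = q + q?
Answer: -10203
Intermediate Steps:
Q(q) = 2*q
z(B) = 1 + B (z(B) = -2 + (3 + B) = 1 + B)
d(L, C) = -37
(d(-8, -35) - 20)*(z(53) + (33 + Q(-4))*5) = (-37 - 20)*((1 + 53) + (33 + 2*(-4))*5) = -57*(54 + (33 - 8)*5) = -57*(54 + 25*5) = -57*(54 + 125) = -57*179 = -10203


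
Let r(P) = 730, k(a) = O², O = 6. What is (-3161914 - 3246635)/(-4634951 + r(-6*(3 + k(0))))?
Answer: 6408549/4634221 ≈ 1.3829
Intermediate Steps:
k(a) = 36 (k(a) = 6² = 36)
(-3161914 - 3246635)/(-4634951 + r(-6*(3 + k(0)))) = (-3161914 - 3246635)/(-4634951 + 730) = -6408549/(-4634221) = -6408549*(-1/4634221) = 6408549/4634221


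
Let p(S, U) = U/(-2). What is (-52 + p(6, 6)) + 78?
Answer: 23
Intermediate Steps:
p(S, U) = -U/2 (p(S, U) = U*(-½) = -U/2)
(-52 + p(6, 6)) + 78 = (-52 - ½*6) + 78 = (-52 - 3) + 78 = -55 + 78 = 23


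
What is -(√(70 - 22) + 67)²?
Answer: -4537 - 536*√3 ≈ -5465.4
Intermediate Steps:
-(√(70 - 22) + 67)² = -(√48 + 67)² = -(4*√3 + 67)² = -(67 + 4*√3)²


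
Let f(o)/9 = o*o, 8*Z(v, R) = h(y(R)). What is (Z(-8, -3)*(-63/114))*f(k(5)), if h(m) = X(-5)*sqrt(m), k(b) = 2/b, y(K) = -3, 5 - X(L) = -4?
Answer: -1701*I*sqrt(3)/1900 ≈ -1.5506*I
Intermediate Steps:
X(L) = 9 (X(L) = 5 - 1*(-4) = 5 + 4 = 9)
h(m) = 9*sqrt(m)
Z(v, R) = 9*I*sqrt(3)/8 (Z(v, R) = (9*sqrt(-3))/8 = (9*(I*sqrt(3)))/8 = (9*I*sqrt(3))/8 = 9*I*sqrt(3)/8)
f(o) = 9*o**2 (f(o) = 9*(o*o) = 9*o**2)
(Z(-8, -3)*(-63/114))*f(k(5)) = ((9*I*sqrt(3)/8)*(-63/114))*(9*(2/5)**2) = ((9*I*sqrt(3)/8)*(-63*1/114))*(9*(2*(1/5))**2) = ((9*I*sqrt(3)/8)*(-21/38))*(9*(2/5)**2) = (-189*I*sqrt(3)/304)*(9*(4/25)) = -189*I*sqrt(3)/304*(36/25) = -1701*I*sqrt(3)/1900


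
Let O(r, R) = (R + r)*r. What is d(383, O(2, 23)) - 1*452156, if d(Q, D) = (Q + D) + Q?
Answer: -451340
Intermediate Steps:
O(r, R) = r*(R + r)
d(Q, D) = D + 2*Q (d(Q, D) = (D + Q) + Q = D + 2*Q)
d(383, O(2, 23)) - 1*452156 = (2*(23 + 2) + 2*383) - 1*452156 = (2*25 + 766) - 452156 = (50 + 766) - 452156 = 816 - 452156 = -451340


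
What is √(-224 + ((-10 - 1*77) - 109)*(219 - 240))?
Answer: 2*√973 ≈ 62.386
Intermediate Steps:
√(-224 + ((-10 - 1*77) - 109)*(219 - 240)) = √(-224 + ((-10 - 77) - 109)*(-21)) = √(-224 + (-87 - 109)*(-21)) = √(-224 - 196*(-21)) = √(-224 + 4116) = √3892 = 2*√973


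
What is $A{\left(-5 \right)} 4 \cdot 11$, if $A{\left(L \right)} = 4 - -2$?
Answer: $264$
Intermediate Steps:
$A{\left(L \right)} = 6$ ($A{\left(L \right)} = 4 + 2 = 6$)
$A{\left(-5 \right)} 4 \cdot 11 = 6 \cdot 4 \cdot 11 = 24 \cdot 11 = 264$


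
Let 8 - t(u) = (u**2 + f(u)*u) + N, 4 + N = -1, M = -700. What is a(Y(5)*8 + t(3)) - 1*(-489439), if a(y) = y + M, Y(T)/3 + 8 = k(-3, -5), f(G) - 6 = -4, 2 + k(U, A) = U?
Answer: 488425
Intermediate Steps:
k(U, A) = -2 + U
f(G) = 2 (f(G) = 6 - 4 = 2)
N = -5 (N = -4 - 1 = -5)
Y(T) = -39 (Y(T) = -24 + 3*(-2 - 3) = -24 + 3*(-5) = -24 - 15 = -39)
t(u) = 13 - u**2 - 2*u (t(u) = 8 - ((u**2 + 2*u) - 5) = 8 - (-5 + u**2 + 2*u) = 8 + (5 - u**2 - 2*u) = 13 - u**2 - 2*u)
a(y) = -700 + y (a(y) = y - 700 = -700 + y)
a(Y(5)*8 + t(3)) - 1*(-489439) = (-700 + (-39*8 + (13 - 1*3**2 - 2*3))) - 1*(-489439) = (-700 + (-312 + (13 - 1*9 - 6))) + 489439 = (-700 + (-312 + (13 - 9 - 6))) + 489439 = (-700 + (-312 - 2)) + 489439 = (-700 - 314) + 489439 = -1014 + 489439 = 488425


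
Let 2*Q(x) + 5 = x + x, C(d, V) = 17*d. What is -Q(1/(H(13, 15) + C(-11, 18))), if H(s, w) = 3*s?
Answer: 371/148 ≈ 2.5068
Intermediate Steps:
Q(x) = -5/2 + x (Q(x) = -5/2 + (x + x)/2 = -5/2 + (2*x)/2 = -5/2 + x)
-Q(1/(H(13, 15) + C(-11, 18))) = -(-5/2 + 1/(3*13 + 17*(-11))) = -(-5/2 + 1/(39 - 187)) = -(-5/2 + 1/(-148)) = -(-5/2 - 1/148) = -1*(-371/148) = 371/148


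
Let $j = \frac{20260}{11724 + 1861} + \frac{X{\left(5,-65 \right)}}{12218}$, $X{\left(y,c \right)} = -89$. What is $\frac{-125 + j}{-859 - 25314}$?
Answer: $\frac{4100272727}{868846916938} \approx 0.0047192$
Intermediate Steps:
$j = \frac{49265523}{33196306}$ ($j = \frac{20260}{11724 + 1861} - \frac{89}{12218} = \frac{20260}{13585} - \frac{89}{12218} = 20260 \cdot \frac{1}{13585} - \frac{89}{12218} = \frac{4052}{2717} - \frac{89}{12218} = \frac{49265523}{33196306} \approx 1.4841$)
$\frac{-125 + j}{-859 - 25314} = \frac{-125 + \frac{49265523}{33196306}}{-859 - 25314} = - \frac{4100272727}{33196306 \left(-26173\right)} = \left(- \frac{4100272727}{33196306}\right) \left(- \frac{1}{26173}\right) = \frac{4100272727}{868846916938}$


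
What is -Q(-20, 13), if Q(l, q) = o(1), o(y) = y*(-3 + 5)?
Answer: -2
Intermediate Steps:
o(y) = 2*y (o(y) = y*2 = 2*y)
Q(l, q) = 2 (Q(l, q) = 2*1 = 2)
-Q(-20, 13) = -1*2 = -2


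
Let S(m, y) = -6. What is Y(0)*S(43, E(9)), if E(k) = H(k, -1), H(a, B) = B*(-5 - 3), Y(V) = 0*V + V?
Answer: 0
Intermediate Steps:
Y(V) = V (Y(V) = 0 + V = V)
H(a, B) = -8*B (H(a, B) = B*(-8) = -8*B)
E(k) = 8 (E(k) = -8*(-1) = 8)
Y(0)*S(43, E(9)) = 0*(-6) = 0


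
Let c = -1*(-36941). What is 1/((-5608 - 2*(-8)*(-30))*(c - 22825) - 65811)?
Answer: -1/86004019 ≈ -1.1627e-8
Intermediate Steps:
c = 36941
1/((-5608 - 2*(-8)*(-30))*(c - 22825) - 65811) = 1/((-5608 - 2*(-8)*(-30))*(36941 - 22825) - 65811) = 1/((-5608 + 16*(-30))*14116 - 65811) = 1/((-5608 - 480)*14116 - 65811) = 1/(-6088*14116 - 65811) = 1/(-85938208 - 65811) = 1/(-86004019) = -1/86004019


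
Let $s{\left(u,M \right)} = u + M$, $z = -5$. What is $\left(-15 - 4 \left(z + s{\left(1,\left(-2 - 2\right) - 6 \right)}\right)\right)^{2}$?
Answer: $1681$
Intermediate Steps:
$s{\left(u,M \right)} = M + u$
$\left(-15 - 4 \left(z + s{\left(1,\left(-2 - 2\right) - 6 \right)}\right)\right)^{2} = \left(-15 - 4 \left(-5 + \left(\left(\left(-2 - 2\right) - 6\right) + 1\right)\right)\right)^{2} = \left(-15 - 4 \left(-5 + \left(\left(-4 - 6\right) + 1\right)\right)\right)^{2} = \left(-15 - 4 \left(-5 + \left(-10 + 1\right)\right)\right)^{2} = \left(-15 - 4 \left(-5 - 9\right)\right)^{2} = \left(-15 - -56\right)^{2} = \left(-15 + 56\right)^{2} = 41^{2} = 1681$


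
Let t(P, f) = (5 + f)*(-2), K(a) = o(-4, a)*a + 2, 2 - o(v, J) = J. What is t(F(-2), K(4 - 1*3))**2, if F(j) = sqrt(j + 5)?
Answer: 256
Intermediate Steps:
F(j) = sqrt(5 + j)
o(v, J) = 2 - J
K(a) = 2 + a*(2 - a) (K(a) = (2 - a)*a + 2 = a*(2 - a) + 2 = 2 + a*(2 - a))
t(P, f) = -10 - 2*f
t(F(-2), K(4 - 1*3))**2 = (-10 - 2*(2 - (4 - 1*3)*(-2 + (4 - 1*3))))**2 = (-10 - 2*(2 - (4 - 3)*(-2 + (4 - 3))))**2 = (-10 - 2*(2 - 1*1*(-2 + 1)))**2 = (-10 - 2*(2 - 1*1*(-1)))**2 = (-10 - 2*(2 + 1))**2 = (-10 - 2*3)**2 = (-10 - 6)**2 = (-16)**2 = 256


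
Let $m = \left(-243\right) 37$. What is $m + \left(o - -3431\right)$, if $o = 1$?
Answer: $-5559$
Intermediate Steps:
$m = -8991$
$m + \left(o - -3431\right) = -8991 + \left(1 - -3431\right) = -8991 + \left(1 + 3431\right) = -8991 + 3432 = -5559$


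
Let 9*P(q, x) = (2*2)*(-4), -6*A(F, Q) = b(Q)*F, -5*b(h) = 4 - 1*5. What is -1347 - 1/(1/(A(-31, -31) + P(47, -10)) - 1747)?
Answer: -157786166/117139 ≈ -1347.0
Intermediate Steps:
b(h) = ⅕ (b(h) = -(4 - 1*5)/5 = -(4 - 5)/5 = -⅕*(-1) = ⅕)
A(F, Q) = -F/30
P(q, x) = -16/9 (P(q, x) = ((2*2)*(-4))/9 = (4*(-4))/9 = (⅑)*(-16) = -16/9)
-1347 - 1/(1/(A(-31, -31) + P(47, -10)) - 1747) = -1347 - 1/(1/(-1/30*(-31) - 16/9) - 1747) = -1347 - 1/(1/(31/30 - 16/9) - 1747) = -1347 - 1/(1/(-67/90) - 1747) = -1347 - 1/(-90/67 - 1747) = -1347 - 1/(-117139/67) = -1347 - 1*(-67/117139) = -1347 + 67/117139 = -157786166/117139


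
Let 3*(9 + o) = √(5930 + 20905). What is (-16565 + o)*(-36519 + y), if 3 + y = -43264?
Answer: 1322373164 - 79786*√26835/3 ≈ 1.3180e+9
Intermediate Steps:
o = -9 + √26835/3 (o = -9 + √(5930 + 20905)/3 = -9 + √26835/3 ≈ 45.605)
y = -43267 (y = -3 - 43264 = -43267)
(-16565 + o)*(-36519 + y) = (-16565 + (-9 + √26835/3))*(-36519 - 43267) = (-16574 + √26835/3)*(-79786) = 1322373164 - 79786*√26835/3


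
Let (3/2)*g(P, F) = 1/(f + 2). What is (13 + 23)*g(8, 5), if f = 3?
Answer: 24/5 ≈ 4.8000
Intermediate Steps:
g(P, F) = 2/15 (g(P, F) = 2/(3*(3 + 2)) = (⅔)/5 = (⅔)*(⅕) = 2/15)
(13 + 23)*g(8, 5) = (13 + 23)*(2/15) = 36*(2/15) = 24/5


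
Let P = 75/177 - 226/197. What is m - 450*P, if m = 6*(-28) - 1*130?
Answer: 320396/11623 ≈ 27.566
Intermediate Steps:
P = -8409/11623 (P = 75*(1/177) - 226*1/197 = 25/59 - 226/197 = -8409/11623 ≈ -0.72348)
m = -298 (m = -168 - 130 = -298)
m - 450*P = -298 - 450*(-8409/11623) = -298 + 3784050/11623 = 320396/11623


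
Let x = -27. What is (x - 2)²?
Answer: 841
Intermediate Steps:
(x - 2)² = (-27 - 2)² = (-29)² = 841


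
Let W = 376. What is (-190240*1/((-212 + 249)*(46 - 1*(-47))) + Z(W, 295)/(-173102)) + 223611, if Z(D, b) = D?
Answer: 66579807120353/297821991 ≈ 2.2356e+5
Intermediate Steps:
(-190240*1/((-212 + 249)*(46 - 1*(-47))) + Z(W, 295)/(-173102)) + 223611 = (-190240*1/((-212 + 249)*(46 - 1*(-47))) + 376/(-173102)) + 223611 = (-190240*1/(37*(46 + 47)) + 376*(-1/173102)) + 223611 = (-190240/(37*93) - 188/86551) + 223611 = (-190240/3441 - 188/86551) + 223611 = -16466109148/297821991 + 223611 = 66579807120353/297821991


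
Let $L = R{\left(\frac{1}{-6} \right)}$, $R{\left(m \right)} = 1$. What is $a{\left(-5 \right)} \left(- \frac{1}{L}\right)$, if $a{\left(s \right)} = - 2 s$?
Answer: $-10$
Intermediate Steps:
$L = 1$
$a{\left(-5 \right)} \left(- \frac{1}{L}\right) = \left(-2\right) \left(-5\right) \left(- 1^{-1}\right) = 10 \left(\left(-1\right) 1\right) = 10 \left(-1\right) = -10$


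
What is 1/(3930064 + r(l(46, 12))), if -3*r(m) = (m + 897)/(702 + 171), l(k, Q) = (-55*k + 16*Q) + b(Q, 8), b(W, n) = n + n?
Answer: 873/3430946347 ≈ 2.5445e-7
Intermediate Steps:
b(W, n) = 2*n
l(k, Q) = 16 - 55*k + 16*Q (l(k, Q) = (-55*k + 16*Q) + 2*8 = (-55*k + 16*Q) + 16 = 16 - 55*k + 16*Q)
r(m) = -299/873 - m/2619 (r(m) = -(m + 897)/(3*(702 + 171)) = -(897 + m)/(3*873) = -(299/291 + m/873)/3 = -299/873 - m/2619)
1/(3930064 + r(l(46, 12))) = 1/(3930064 + (-299/873 - (16 - 55*46 + 16*12)/2619)) = 1/(3930064 + (-299/873 - (16 - 2530 + 192)/2619)) = 1/(3930064 + (-299/873 - 1/2619*(-2322))) = 1/(3930064 + (-299/873 + 86/97)) = 1/(3930064 + 475/873) = 1/(3430946347/873) = 873/3430946347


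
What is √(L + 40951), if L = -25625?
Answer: √15326 ≈ 123.80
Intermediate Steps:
√(L + 40951) = √(-25625 + 40951) = √15326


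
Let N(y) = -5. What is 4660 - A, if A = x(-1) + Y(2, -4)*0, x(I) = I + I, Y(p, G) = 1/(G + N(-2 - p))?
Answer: 4662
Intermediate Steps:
Y(p, G) = 1/(-5 + G) (Y(p, G) = 1/(G - 5) = 1/(-5 + G))
x(I) = 2*I
A = -2 (A = 2*(-1) + 0/(-5 - 4) = -2 + 0/(-9) = -2 - ⅑*0 = -2 + 0 = -2)
4660 - A = 4660 - 1*(-2) = 4660 + 2 = 4662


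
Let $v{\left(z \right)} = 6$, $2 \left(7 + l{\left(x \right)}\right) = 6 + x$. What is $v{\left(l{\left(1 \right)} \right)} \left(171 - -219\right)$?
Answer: $2340$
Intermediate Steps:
$l{\left(x \right)} = -4 + \frac{x}{2}$ ($l{\left(x \right)} = -7 + \frac{6 + x}{2} = -7 + \left(3 + \frac{x}{2}\right) = -4 + \frac{x}{2}$)
$v{\left(l{\left(1 \right)} \right)} \left(171 - -219\right) = 6 \left(171 - -219\right) = 6 \left(171 + 219\right) = 6 \cdot 390 = 2340$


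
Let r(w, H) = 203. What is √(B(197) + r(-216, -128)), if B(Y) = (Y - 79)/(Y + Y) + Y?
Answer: √15535223/197 ≈ 20.007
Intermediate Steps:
B(Y) = Y + (-79 + Y)/(2*Y) (B(Y) = (-79 + Y)/((2*Y)) + Y = (-79 + Y)*(1/(2*Y)) + Y = (-79 + Y)/(2*Y) + Y = Y + (-79 + Y)/(2*Y))
√(B(197) + r(-216, -128)) = √((½ + 197 - 79/2/197) + 203) = √((½ + 197 - 79/2*1/197) + 203) = √((½ + 197 - 79/394) + 203) = √(38868/197 + 203) = √(78859/197) = √15535223/197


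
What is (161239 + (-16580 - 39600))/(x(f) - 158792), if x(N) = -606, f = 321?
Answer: -105059/159398 ≈ -0.65910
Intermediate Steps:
(161239 + (-16580 - 39600))/(x(f) - 158792) = (161239 + (-16580 - 39600))/(-606 - 158792) = (161239 - 56180)/(-159398) = 105059*(-1/159398) = -105059/159398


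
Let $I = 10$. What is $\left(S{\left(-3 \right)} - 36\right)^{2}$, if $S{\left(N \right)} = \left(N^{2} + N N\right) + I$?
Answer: $64$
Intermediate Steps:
$S{\left(N \right)} = 10 + 2 N^{2}$ ($S{\left(N \right)} = \left(N^{2} + N N\right) + 10 = \left(N^{2} + N^{2}\right) + 10 = 2 N^{2} + 10 = 10 + 2 N^{2}$)
$\left(S{\left(-3 \right)} - 36\right)^{2} = \left(\left(10 + 2 \left(-3\right)^{2}\right) - 36\right)^{2} = \left(\left(10 + 2 \cdot 9\right) - 36\right)^{2} = \left(\left(10 + 18\right) - 36\right)^{2} = \left(28 - 36\right)^{2} = \left(-8\right)^{2} = 64$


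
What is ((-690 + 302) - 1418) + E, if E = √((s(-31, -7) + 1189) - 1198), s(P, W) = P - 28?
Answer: -1806 + 2*I*√17 ≈ -1806.0 + 8.2462*I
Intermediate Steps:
s(P, W) = -28 + P
E = 2*I*√17 (E = √(((-28 - 31) + 1189) - 1198) = √((-59 + 1189) - 1198) = √(1130 - 1198) = √(-68) = 2*I*√17 ≈ 8.2462*I)
((-690 + 302) - 1418) + E = ((-690 + 302) - 1418) + 2*I*√17 = (-388 - 1418) + 2*I*√17 = -1806 + 2*I*√17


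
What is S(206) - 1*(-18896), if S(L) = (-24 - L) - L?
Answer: 18460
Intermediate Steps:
S(L) = -24 - 2*L
S(206) - 1*(-18896) = (-24 - 2*206) - 1*(-18896) = (-24 - 412) + 18896 = -436 + 18896 = 18460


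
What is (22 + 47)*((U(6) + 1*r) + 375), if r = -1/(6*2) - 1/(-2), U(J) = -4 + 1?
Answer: 102787/4 ≈ 25697.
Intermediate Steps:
U(J) = -3
r = 5/12 (r = -1/12 - 1*(-1/2) = -1*1/12 + 1/2 = -1/12 + 1/2 = 5/12 ≈ 0.41667)
(22 + 47)*((U(6) + 1*r) + 375) = (22 + 47)*((-3 + 1*(5/12)) + 375) = 69*((-3 + 5/12) + 375) = 69*(-31/12 + 375) = 69*(4469/12) = 102787/4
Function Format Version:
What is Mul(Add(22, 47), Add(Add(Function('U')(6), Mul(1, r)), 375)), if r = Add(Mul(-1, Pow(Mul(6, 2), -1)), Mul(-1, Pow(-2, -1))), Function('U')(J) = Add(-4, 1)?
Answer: Rational(102787, 4) ≈ 25697.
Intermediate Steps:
Function('U')(J) = -3
r = Rational(5, 12) (r = Add(Mul(-1, Pow(12, -1)), Mul(-1, Rational(-1, 2))) = Add(Mul(-1, Rational(1, 12)), Rational(1, 2)) = Add(Rational(-1, 12), Rational(1, 2)) = Rational(5, 12) ≈ 0.41667)
Mul(Add(22, 47), Add(Add(Function('U')(6), Mul(1, r)), 375)) = Mul(Add(22, 47), Add(Add(-3, Mul(1, Rational(5, 12))), 375)) = Mul(69, Add(Add(-3, Rational(5, 12)), 375)) = Mul(69, Add(Rational(-31, 12), 375)) = Mul(69, Rational(4469, 12)) = Rational(102787, 4)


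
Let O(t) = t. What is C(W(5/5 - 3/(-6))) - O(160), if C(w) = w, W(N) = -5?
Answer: -165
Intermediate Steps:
C(W(5/5 - 3/(-6))) - O(160) = -5 - 1*160 = -5 - 160 = -165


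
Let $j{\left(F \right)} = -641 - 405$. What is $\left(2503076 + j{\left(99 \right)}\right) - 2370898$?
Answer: $131132$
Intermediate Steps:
$j{\left(F \right)} = -1046$ ($j{\left(F \right)} = -641 - 405 = -1046$)
$\left(2503076 + j{\left(99 \right)}\right) - 2370898 = \left(2503076 - 1046\right) - 2370898 = 2502030 - 2370898 = 131132$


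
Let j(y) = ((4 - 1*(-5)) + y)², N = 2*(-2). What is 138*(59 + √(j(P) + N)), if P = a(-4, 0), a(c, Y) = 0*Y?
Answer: 8142 + 138*√77 ≈ 9352.9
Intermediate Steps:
a(c, Y) = 0
P = 0
N = -4
j(y) = (9 + y)² (j(y) = ((4 + 5) + y)² = (9 + y)²)
138*(59 + √(j(P) + N)) = 138*(59 + √((9 + 0)² - 4)) = 138*(59 + √(9² - 4)) = 138*(59 + √(81 - 4)) = 138*(59 + √77) = 8142 + 138*√77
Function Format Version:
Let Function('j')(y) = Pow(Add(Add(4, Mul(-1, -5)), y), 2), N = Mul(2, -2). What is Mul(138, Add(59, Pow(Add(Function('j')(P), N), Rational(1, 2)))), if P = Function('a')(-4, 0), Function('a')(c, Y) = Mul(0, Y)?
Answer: Add(8142, Mul(138, Pow(77, Rational(1, 2)))) ≈ 9352.9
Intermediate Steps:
Function('a')(c, Y) = 0
P = 0
N = -4
Function('j')(y) = Pow(Add(9, y), 2) (Function('j')(y) = Pow(Add(Add(4, 5), y), 2) = Pow(Add(9, y), 2))
Mul(138, Add(59, Pow(Add(Function('j')(P), N), Rational(1, 2)))) = Mul(138, Add(59, Pow(Add(Pow(Add(9, 0), 2), -4), Rational(1, 2)))) = Mul(138, Add(59, Pow(Add(Pow(9, 2), -4), Rational(1, 2)))) = Mul(138, Add(59, Pow(Add(81, -4), Rational(1, 2)))) = Mul(138, Add(59, Pow(77, Rational(1, 2)))) = Add(8142, Mul(138, Pow(77, Rational(1, 2))))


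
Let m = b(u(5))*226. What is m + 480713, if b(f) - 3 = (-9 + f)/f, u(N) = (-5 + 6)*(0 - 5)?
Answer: 2410119/5 ≈ 4.8202e+5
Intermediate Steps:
u(N) = -5 (u(N) = 1*(-5) = -5)
b(f) = 3 + (-9 + f)/f
m = 6554/5 (m = (4 - 9/(-5))*226 = (4 - 9*(-⅕))*226 = (4 + 9/5)*226 = (29/5)*226 = 6554/5 ≈ 1310.8)
m + 480713 = 6554/5 + 480713 = 2410119/5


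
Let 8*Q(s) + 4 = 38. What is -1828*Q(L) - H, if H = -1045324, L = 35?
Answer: 1037555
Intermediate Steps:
Q(s) = 17/4 (Q(s) = -½ + (⅛)*38 = -½ + 19/4 = 17/4)
-1828*Q(L) - H = -1828*17/4 - 1*(-1045324) = -7769 + 1045324 = 1037555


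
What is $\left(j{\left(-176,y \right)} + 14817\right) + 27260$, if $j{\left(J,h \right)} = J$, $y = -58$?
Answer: $41901$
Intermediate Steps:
$\left(j{\left(-176,y \right)} + 14817\right) + 27260 = \left(-176 + 14817\right) + 27260 = 14641 + 27260 = 41901$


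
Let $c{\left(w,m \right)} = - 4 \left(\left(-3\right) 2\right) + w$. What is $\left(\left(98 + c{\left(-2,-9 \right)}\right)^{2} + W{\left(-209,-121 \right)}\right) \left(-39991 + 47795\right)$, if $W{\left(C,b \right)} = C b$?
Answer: $309732956$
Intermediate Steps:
$c{\left(w,m \right)} = 24 + w$ ($c{\left(w,m \right)} = \left(-4\right) \left(-6\right) + w = 24 + w$)
$\left(\left(98 + c{\left(-2,-9 \right)}\right)^{2} + W{\left(-209,-121 \right)}\right) \left(-39991 + 47795\right) = \left(\left(98 + \left(24 - 2\right)\right)^{2} - -25289\right) \left(-39991 + 47795\right) = \left(\left(98 + 22\right)^{2} + 25289\right) 7804 = \left(120^{2} + 25289\right) 7804 = \left(14400 + 25289\right) 7804 = 39689 \cdot 7804 = 309732956$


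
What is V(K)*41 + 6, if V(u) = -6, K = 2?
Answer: -240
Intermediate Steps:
V(K)*41 + 6 = -6*41 + 6 = -246 + 6 = -240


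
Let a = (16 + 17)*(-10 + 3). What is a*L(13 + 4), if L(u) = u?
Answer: -3927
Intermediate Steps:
a = -231 (a = 33*(-7) = -231)
a*L(13 + 4) = -231*(13 + 4) = -231*17 = -3927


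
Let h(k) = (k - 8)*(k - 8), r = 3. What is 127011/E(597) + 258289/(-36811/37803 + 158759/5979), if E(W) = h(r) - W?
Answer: 680391477254721/68895892637 ≈ 9875.6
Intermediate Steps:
h(k) = (-8 + k)**2 (h(k) = (-8 + k)*(-8 + k) = (-8 + k)**2)
E(W) = 25 - W (E(W) = (-8 + 3)**2 - W = (-5)**2 - W = 25 - W)
127011/E(597) + 258289/(-36811/37803 + 158759/5979) = 127011/(25 - 1*597) + 258289/(-36811/37803 + 158759/5979) = 127011/(25 - 597) + 258289/(-36811*1/37803 + 158759*(1/5979)) = 127011/(-572) + 258289/(-36811/37803 + 158759/5979) = 127011*(-1/572) + 258289/(1927157836/75341379) = -127011/572 + 258289*(75341379/1927157836) = -127011/572 + 19459849440531/1927157836 = 680391477254721/68895892637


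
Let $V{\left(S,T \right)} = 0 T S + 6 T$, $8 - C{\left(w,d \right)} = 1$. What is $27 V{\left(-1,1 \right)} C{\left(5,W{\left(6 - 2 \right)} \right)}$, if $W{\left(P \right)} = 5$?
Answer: $1134$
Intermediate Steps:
$C{\left(w,d \right)} = 7$ ($C{\left(w,d \right)} = 8 - 1 = 7$)
$V{\left(S,T \right)} = 6 T$ ($V{\left(S,T \right)} = 0 S + 6 T = 0 + 6 T = 6 T$)
$27 V{\left(-1,1 \right)} C{\left(5,W{\left(6 - 2 \right)} \right)} = 27 \cdot 6 \cdot 1 \cdot 7 = 27 \cdot 6 \cdot 7 = 162 \cdot 7 = 1134$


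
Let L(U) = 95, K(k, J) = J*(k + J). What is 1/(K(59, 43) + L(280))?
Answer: 1/4481 ≈ 0.00022316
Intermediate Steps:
K(k, J) = J*(J + k)
1/(K(59, 43) + L(280)) = 1/(43*(43 + 59) + 95) = 1/(43*102 + 95) = 1/(4386 + 95) = 1/4481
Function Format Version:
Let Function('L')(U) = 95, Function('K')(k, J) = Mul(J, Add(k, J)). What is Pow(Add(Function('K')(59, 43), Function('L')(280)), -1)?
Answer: Rational(1, 4481) ≈ 0.00022316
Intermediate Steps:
Function('K')(k, J) = Mul(J, Add(J, k))
Pow(Add(Function('K')(59, 43), Function('L')(280)), -1) = Pow(Add(Mul(43, Add(43, 59)), 95), -1) = Pow(Add(Mul(43, 102), 95), -1) = Pow(Add(4386, 95), -1) = Pow(4481, -1) = Rational(1, 4481)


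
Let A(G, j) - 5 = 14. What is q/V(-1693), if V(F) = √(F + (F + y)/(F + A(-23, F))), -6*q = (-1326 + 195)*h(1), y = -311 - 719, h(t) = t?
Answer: -1131*I*√526632774/5662718 ≈ -4.5834*I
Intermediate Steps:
A(G, j) = 19 (A(G, j) = 5 + 14 = 19)
y = -1030
q = 377/2 (q = -(-1326 + 195)/6 = -(-377)/2 = -⅙*(-1131) = 377/2 ≈ 188.50)
V(F) = √(F + (-1030 + F)/(19 + F)) (V(F) = √(F + (F - 1030)/(F + 19)) = √(F + (-1030 + F)/(19 + F)))
q/V(-1693) = 377/(2*(√((-1030 - 1693 - 1693*(19 - 1693))/(19 - 1693)))) = 377/(2*(√((-1030 - 1693 - 1693*(-1674))/(-1674)))) = 377/(2*(√(-(-1030 - 1693 + 2834082)/1674))) = 377/(2*(√(-1/1674*2831359))) = 377/(2*(√(-2831359/1674))) = 377/(2*((I*√526632774/558))) = 377*(-3*I*√526632774/2831359)/2 = -1131*I*√526632774/5662718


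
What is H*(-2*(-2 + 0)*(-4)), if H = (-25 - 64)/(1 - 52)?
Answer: -1424/51 ≈ -27.922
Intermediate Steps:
H = 89/51 (H = -89/(-51) = -89*(-1/51) = 89/51 ≈ 1.7451)
H*(-2*(-2 + 0)*(-4)) = 89*(-2*(-2 + 0)*(-4))/51 = 89*(-(-4)*(-4))/51 = 89*(-2*8)/51 = (89/51)*(-16) = -1424/51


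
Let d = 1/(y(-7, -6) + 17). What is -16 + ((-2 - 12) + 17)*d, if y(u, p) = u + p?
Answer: -61/4 ≈ -15.250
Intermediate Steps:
y(u, p) = p + u
d = 1/4 (d = 1/((-6 - 7) + 17) = 1/(-13 + 17) = 1/4 ≈ 0.25000)
-16 + ((-2 - 12) + 17)*d = -16 + ((-2 - 12) + 17)*(1/4) = -16 + (-14 + 17)*(1/4) = -16 + 3*(1/4) = -16 + 3/4 = -61/4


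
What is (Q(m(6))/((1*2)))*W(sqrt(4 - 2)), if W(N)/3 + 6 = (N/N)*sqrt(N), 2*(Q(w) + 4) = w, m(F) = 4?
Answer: 18 - 3*2**(1/4) ≈ 14.432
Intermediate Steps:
Q(w) = -4 + w/2
W(N) = -18 + 3*sqrt(N) (W(N) = -18 + 3*((N/N)*sqrt(N)) = -18 + 3*(1*sqrt(N)) = -18 + 3*sqrt(N))
(Q(m(6))/((1*2)))*W(sqrt(4 - 2)) = ((-4 + (1/2)*4)/((1*2)))*(-18 + 3*sqrt(sqrt(4 - 2))) = ((-4 + 2)/2)*(-18 + 3*sqrt(sqrt(2))) = (-2*1/2)*(-18 + 3*2**(1/4)) = -(-18 + 3*2**(1/4)) = 18 - 3*2**(1/4)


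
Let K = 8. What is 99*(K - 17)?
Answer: -891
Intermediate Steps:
99*(K - 17) = 99*(8 - 17) = 99*(-9) = -891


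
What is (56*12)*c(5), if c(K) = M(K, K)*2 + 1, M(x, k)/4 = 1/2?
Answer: 3360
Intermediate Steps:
M(x, k) = 2 (M(x, k) = 4/2 = 4*(1/2) = 2)
c(K) = 5 (c(K) = 2*2 + 1 = 4 + 1 = 5)
(56*12)*c(5) = (56*12)*5 = 672*5 = 3360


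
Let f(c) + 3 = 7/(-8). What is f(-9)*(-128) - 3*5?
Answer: 481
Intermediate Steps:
f(c) = -31/8 (f(c) = -3 + 7/(-8) = -3 + 7*(-⅛) = -3 - 7/8 = -31/8)
f(-9)*(-128) - 3*5 = -31/8*(-128) - 3*5 = 496 - 15 = 481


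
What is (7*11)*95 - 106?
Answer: 7209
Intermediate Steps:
(7*11)*95 - 106 = 77*95 - 106 = 7315 - 106 = 7209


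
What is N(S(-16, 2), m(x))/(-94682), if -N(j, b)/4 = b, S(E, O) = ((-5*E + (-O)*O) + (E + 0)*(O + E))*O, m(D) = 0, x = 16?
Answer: 0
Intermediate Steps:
S(E, O) = O*(-O² - 5*E + E*(E + O)) (S(E, O) = ((-5*E - O²) + E*(E + O))*O = ((-O² - 5*E) + E*(E + O))*O = (-O² - 5*E + E*(E + O))*O = O*(-O² - 5*E + E*(E + O)))
N(j, b) = -4*b
N(S(-16, 2), m(x))/(-94682) = -4*0/(-94682) = 0*(-1/94682) = 0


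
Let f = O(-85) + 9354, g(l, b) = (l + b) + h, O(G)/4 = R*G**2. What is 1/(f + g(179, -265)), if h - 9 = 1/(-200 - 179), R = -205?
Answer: -379/2241869518 ≈ -1.6906e-7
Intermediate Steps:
h = 3410/379 (h = 9 + 1/(-200 - 179) = 9 + 1/(-379) = 9 - 1/379 = 3410/379 ≈ 8.9974)
O(G) = -820*G**2 (O(G) = 4*(-205*G**2) = -820*G**2)
g(l, b) = 3410/379 + b + l (g(l, b) = (l + b) + 3410/379 = (b + l) + 3410/379 = 3410/379 + b + l)
f = -5915146 (f = -820*(-85)**2 + 9354 = -820*7225 + 9354 = -5924500 + 9354 = -5915146)
1/(f + g(179, -265)) = 1/(-5915146 + (3410/379 - 265 + 179)) = 1/(-5915146 - 29184/379) = 1/(-2241869518/379) = -379/2241869518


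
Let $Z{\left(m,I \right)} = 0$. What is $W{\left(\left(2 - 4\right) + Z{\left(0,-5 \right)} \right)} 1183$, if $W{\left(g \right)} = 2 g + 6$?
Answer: $2366$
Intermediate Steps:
$W{\left(g \right)} = 6 + 2 g$
$W{\left(\left(2 - 4\right) + Z{\left(0,-5 \right)} \right)} 1183 = \left(6 + 2 \left(\left(2 - 4\right) + 0\right)\right) 1183 = \left(6 + 2 \left(-2 + 0\right)\right) 1183 = \left(6 + 2 \left(-2\right)\right) 1183 = \left(6 - 4\right) 1183 = 2 \cdot 1183 = 2366$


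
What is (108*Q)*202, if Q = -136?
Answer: -2966976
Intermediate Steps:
(108*Q)*202 = (108*(-136))*202 = -14688*202 = -2966976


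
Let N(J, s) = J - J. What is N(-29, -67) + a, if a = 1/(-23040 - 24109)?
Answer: -1/47149 ≈ -2.1209e-5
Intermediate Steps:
N(J, s) = 0
a = -1/47149 (a = 1/(-47149) = -1/47149 ≈ -2.1209e-5)
N(-29, -67) + a = 0 - 1/47149 = -1/47149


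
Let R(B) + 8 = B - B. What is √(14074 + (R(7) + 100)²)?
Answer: √22538 ≈ 150.13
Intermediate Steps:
R(B) = -8 (R(B) = -8 + (B - B) = -8 + 0 = -8)
√(14074 + (R(7) + 100)²) = √(14074 + (-8 + 100)²) = √(14074 + 92²) = √(14074 + 8464) = √22538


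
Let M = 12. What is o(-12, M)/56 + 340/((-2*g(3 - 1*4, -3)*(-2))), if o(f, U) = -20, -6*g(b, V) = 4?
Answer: -895/7 ≈ -127.86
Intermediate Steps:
g(b, V) = -⅔ (g(b, V) = -⅙*4 = -⅔)
o(-12, M)/56 + 340/((-2*g(3 - 1*4, -3)*(-2))) = -20/56 + 340/((-2*(-⅔)*(-2))) = -20*1/56 + 340/(((4/3)*(-2))) = -5/14 + 340/(-8/3) = -5/14 + 340*(-3/8) = -5/14 - 255/2 = -895/7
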